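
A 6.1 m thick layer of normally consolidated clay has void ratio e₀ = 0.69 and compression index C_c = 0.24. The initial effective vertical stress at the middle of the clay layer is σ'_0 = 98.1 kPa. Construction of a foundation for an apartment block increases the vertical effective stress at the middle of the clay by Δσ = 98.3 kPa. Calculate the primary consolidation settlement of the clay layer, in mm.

Final effective stress: σ'_f = σ'_0 + Δσ = 98.1 + 98.3 = 196.4 kPa.
Normally consolidated clay, so the full stress increment lies on the virgin compression line:
S_c = C_c·H/(1+e₀)·log₁₀(σ'_f/σ'_0) = 0.24×6.1/(1+0.69)×log₁₀(196.4/98.1)
    = 0.86627 × 0.30147 = 0.2612 m

S_c ≈ 261 mm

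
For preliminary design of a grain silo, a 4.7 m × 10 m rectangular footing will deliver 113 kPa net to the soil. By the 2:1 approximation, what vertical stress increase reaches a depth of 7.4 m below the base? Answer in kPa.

Δσ_z ≈ 25.2 kPa

By the 2:1 method the load spreads at 1 horizontal : 2 vertical, so at depth z the loaded area has grown by z in each plan dimension:
Δσ = qBL/((B+z)(L+z)) = 113×4.7×10/((4.7+7.4)(10+7.4)) = 25.226 kPa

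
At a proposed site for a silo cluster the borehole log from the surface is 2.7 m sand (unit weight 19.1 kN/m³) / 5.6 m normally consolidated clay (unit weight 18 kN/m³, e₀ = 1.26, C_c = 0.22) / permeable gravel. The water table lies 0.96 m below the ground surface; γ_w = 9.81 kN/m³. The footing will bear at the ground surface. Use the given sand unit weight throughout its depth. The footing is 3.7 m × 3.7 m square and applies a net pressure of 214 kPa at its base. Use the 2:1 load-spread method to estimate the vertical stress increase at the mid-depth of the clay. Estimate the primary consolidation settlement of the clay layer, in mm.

S_c ≈ 112 mm

Mid-depth of clay below the ground surface: z = 2.7 + 5.6/2 = 5.5 m.
Total vertical stress at mid-clay: σ_v = 19.1×2.7 + 18×2.8 = 101.97 kPa.
Pore pressure: u = 9.81×(5.5 − 0.96) = 44.537 kPa.
Initial effective stress: σ'_0 = σ_v − u = 101.97 − 44.537 = 57.433 kPa.
Stress increase at mid-clay by the 2:1 spreading method:
Δσ = qBL/((B+z)(L+z)) = 214×3.7×3.7/((3.7+5.5)(3.7+5.5)) = 34.613 kPa
Final effective stress: σ'_f = σ'_0 + Δσ = 57.433 + 34.613 = 92.046 kPa.
Normally consolidated clay, so the full stress increment lies on the virgin compression line:
S_c = C_c·H/(1+e₀)·log₁₀(σ'_f/σ'_0) = 0.22×5.6/(1+1.26)×log₁₀(92.046/57.433)
    = 0.54513 × 0.20484 = 0.1117 m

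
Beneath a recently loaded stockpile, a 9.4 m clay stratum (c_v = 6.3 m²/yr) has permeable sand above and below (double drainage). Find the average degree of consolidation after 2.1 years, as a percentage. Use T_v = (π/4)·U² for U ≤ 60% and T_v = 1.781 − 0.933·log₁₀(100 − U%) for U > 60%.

Drainage path length: H_d = H/2 = 4.7 m (double drainage).
T_v = c_v·t/H_d² = 6.3×2.1/4.7² = 0.59891.
T_v = 0.59891 corresponds to the U > 60% branch:
U = 1 − 10^((1.781 − T_v)/0.933)/100 = 0.8151

U ≈ 81.5 %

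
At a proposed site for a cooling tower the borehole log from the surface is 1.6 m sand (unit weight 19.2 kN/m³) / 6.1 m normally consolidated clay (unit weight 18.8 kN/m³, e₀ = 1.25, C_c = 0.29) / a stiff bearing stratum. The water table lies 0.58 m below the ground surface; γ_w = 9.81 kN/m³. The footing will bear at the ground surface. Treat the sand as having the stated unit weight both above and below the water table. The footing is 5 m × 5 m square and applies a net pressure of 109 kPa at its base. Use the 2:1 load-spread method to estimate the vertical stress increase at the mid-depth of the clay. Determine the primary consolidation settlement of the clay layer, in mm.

S_c ≈ 162 mm

Mid-depth of clay below the ground surface: z = 1.6 + 6.1/2 = 4.65 m.
Total vertical stress at mid-clay: σ_v = 19.2×1.6 + 18.8×3.05 = 88.06 kPa.
Pore pressure: u = 9.81×(4.65 − 0.58) = 39.927 kPa.
Initial effective stress: σ'_0 = σ_v − u = 88.06 − 39.927 = 48.133 kPa.
Stress increase at mid-clay by the 2:1 spreading method:
Δσ = qBL/((B+z)(L+z)) = 109×5×5/((5+4.65)(5+4.65)) = 29.263 kPa
Final effective stress: σ'_f = σ'_0 + Δσ = 48.133 + 29.263 = 77.396 kPa.
Normally consolidated clay, so the full stress increment lies on the virgin compression line:
S_c = C_c·H/(1+e₀)·log₁₀(σ'_f/σ'_0) = 0.29×6.1/(1+1.25)×log₁₀(77.396/48.133)
    = 0.78622 × 0.20628 = 0.1622 m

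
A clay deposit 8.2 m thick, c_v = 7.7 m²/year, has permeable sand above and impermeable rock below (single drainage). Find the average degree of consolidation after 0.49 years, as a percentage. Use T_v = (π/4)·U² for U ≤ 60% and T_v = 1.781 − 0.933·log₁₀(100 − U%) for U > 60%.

U ≈ 26.7 %

Drainage path length: H_d = H = 8.2 m (single drainage).
T_v = c_v·t/H_d² = 7.7×0.49/8.2² = 0.056112.
T_v = 0.056112 corresponds to the U ≤ 60% branch:
U = √(4T_v/π) = 0.2673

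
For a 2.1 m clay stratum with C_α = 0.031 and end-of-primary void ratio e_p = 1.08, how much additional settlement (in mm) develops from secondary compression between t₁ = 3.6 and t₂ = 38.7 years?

S_s ≈ 32.3 mm

Secondary compression: S_s = C_α·H/(1+e_p)·log₁₀(t₂/t₁)
S_s = 0.031×2.1/(1+1.08)×log₁₀(38.7/3.6)
    = 0.0313 × 1.031 = 0.03228 m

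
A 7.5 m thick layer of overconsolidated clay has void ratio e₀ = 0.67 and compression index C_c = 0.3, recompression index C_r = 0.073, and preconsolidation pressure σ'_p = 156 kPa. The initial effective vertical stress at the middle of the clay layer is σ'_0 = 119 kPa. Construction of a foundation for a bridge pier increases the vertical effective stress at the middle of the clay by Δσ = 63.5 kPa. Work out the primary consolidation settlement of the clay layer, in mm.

Final effective stress: σ'_f = 119 + 63.5 = 182.5 kPa.
σ'_f = 182.5 > σ'_p = 156 kPa, so the stress path crosses the preconsolidation pressure — recompression up to σ'_p, then virgin compression beyond:
S_c = H/(1+e₀)·[C_r·log₁₀(σ'_p/σ'_0) + C_c·log₁₀(σ'_f/σ'_p)]
    = 7.5/1.67 × [0.073×log₁₀(156/119) + 0.3×log₁₀(182.5/156)]
    = 4.491 × [0.0085832 + 0.020441] = 0.1303 m

S_c ≈ 130 mm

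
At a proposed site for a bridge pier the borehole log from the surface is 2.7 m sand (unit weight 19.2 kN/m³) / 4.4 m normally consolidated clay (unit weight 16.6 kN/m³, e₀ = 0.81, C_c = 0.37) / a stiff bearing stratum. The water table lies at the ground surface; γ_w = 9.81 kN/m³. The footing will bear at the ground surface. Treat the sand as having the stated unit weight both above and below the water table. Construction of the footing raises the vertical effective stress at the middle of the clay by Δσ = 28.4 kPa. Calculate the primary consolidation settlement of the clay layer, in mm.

S_c ≈ 208 mm

Mid-depth of clay below the ground surface: z = 2.7 + 4.4/2 = 4.9 m.
Total vertical stress at mid-clay: σ_v = 19.2×2.7 + 16.6×2.2 = 88.36 kPa.
Pore pressure: u = 9.81×(4.9 − 0) = 48.069 kPa.
Initial effective stress: σ'_0 = σ_v − u = 88.36 − 48.069 = 40.291 kPa.
Final effective stress: σ'_f = σ'_0 + Δσ = 40.291 + 28.4 = 68.691 kPa.
Normally consolidated clay, so the full stress increment lies on the virgin compression line:
S_c = C_c·H/(1+e₀)·log₁₀(σ'_f/σ'_0) = 0.37×4.4/(1+0.81)×log₁₀(68.691/40.291)
    = 0.89945 × 0.23169 = 0.2084 m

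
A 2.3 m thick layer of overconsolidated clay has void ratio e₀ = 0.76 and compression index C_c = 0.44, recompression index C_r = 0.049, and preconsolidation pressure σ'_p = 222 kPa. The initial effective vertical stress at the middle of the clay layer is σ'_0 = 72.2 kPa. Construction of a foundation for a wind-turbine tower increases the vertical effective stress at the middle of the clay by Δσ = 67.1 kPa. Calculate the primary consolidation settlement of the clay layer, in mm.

S_c ≈ 18.3 mm

Final effective stress: σ'_f = 72.2 + 67.1 = 139.3 kPa.
σ'_f = 139.3 ≤ σ'_p = 222 kPa, so the clay remains overconsolidated and only the recompression index applies:
S_c = C_r·H/(1+e₀)·log₁₀(σ'_f/σ'_0) = 0.049×2.3/1.76×log₁₀(139.3/72.2)
    = 0.064033 × 0.28541 = 0.01828 m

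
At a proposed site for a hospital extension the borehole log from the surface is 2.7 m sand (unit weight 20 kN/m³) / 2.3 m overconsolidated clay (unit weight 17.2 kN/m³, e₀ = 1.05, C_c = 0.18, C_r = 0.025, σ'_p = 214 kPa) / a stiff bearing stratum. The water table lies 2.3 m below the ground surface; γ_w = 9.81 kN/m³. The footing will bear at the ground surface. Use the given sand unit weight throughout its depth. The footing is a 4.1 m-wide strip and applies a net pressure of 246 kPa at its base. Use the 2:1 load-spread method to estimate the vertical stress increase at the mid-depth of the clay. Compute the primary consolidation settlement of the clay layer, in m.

Mid-depth of clay below the ground surface: z = 2.7 + 2.3/2 = 3.85 m.
Total vertical stress at mid-clay: σ_v = 20×2.7 + 17.2×1.15 = 73.78 kPa.
Pore pressure: u = 9.81×(3.85 − 2.3) = 15.206 kPa.
Initial effective stress: σ'_0 = σ_v − u = 73.78 − 15.206 = 58.574 kPa.
Stress increase at mid-clay by the 2:1 spreading method:
Δσ = qB/(B+z) = 246×4.1/(4.1+3.85) = 126.87 kPa
Final effective stress: σ'_f = 58.574 + 126.87 = 185.44 kPa.
σ'_f = 185.44 ≤ σ'_p = 214 kPa, so the clay remains overconsolidated and only the recompression index applies:
S_c = C_r·H/(1+e₀)·log₁₀(σ'_f/σ'_0) = 0.025×2.3/2.05×log₁₀(185.44/58.574)
    = 0.02805 × 0.5005 = 0.01404 m

S_c ≈ 0.014 m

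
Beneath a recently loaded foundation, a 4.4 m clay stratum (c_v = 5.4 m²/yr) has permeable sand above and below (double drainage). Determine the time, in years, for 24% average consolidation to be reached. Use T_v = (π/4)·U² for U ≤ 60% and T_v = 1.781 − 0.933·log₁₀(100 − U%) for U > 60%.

Drainage path length: H_d = H/2 = 2.2 m (double drainage).
U ≤ 60%: T_v = (π/4)·U² = (π/4)×0.24² = 0.045239.
t = T_v·H_d²/c_v = 0.045239×2.2²/5.4 = 0.04055 years.

t ≈ 0.0405 years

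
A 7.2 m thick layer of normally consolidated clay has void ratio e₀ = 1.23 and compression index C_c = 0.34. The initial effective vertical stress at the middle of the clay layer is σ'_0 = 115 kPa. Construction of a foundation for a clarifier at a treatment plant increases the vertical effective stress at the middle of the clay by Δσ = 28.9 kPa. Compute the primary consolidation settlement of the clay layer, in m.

S_c ≈ 0.107 m

Final effective stress: σ'_f = σ'_0 + Δσ = 115 + 28.9 = 143.9 kPa.
Normally consolidated clay, so the full stress increment lies on the virgin compression line:
S_c = C_c·H/(1+e₀)·log₁₀(σ'_f/σ'_0) = 0.34×7.2/(1+1.23)×log₁₀(143.9/115)
    = 1.0978 × 0.097363 = 0.1069 m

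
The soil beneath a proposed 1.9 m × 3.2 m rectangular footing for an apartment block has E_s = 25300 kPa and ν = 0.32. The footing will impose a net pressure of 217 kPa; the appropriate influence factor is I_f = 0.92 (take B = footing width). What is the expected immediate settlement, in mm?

S_e ≈ 13.5 mm

Immediate (elastic) settlement: S_e = q·B·(1−ν²)/E_s · I_f.
S_e = 217 × 1.9 × (1 − 0.32²) / 25300 × 0.92
    = 217 × 1.9 × 0.8976 / 25300 × 0.92
    = 0.01346 m = 13.46 mm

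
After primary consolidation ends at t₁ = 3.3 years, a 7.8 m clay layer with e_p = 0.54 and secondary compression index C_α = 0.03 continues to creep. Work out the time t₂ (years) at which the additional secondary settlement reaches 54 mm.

S_s = C_α·H/(1+e_p)·log₁₀(t₂/t₁) ⇒ log₁₀(t₂/t₁) = S_s·(1+e_p)/(C_α·H).
log₁₀(t₂/t₁) = 0.054 × (1+0.54) / (0.03×7.8) = 0.3554
t₂ = t₁ × 10^0.3554 = 3.3 × 2.267 = 7.48 years

t₂ ≈ 7.48 years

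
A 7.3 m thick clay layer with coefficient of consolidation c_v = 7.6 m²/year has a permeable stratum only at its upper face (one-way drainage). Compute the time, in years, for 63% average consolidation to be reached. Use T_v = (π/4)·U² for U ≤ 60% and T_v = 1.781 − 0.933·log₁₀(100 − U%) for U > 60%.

Drainage path length: H_d = H = 7.3 m (single drainage).
U > 60%: T_v = 1.781 − 0.933·log₁₀(100 − 63) = 0.31787.
t = T_v·H_d²/c_v = 0.31787×7.3²/7.6 = 2.229 years.

t ≈ 2.23 years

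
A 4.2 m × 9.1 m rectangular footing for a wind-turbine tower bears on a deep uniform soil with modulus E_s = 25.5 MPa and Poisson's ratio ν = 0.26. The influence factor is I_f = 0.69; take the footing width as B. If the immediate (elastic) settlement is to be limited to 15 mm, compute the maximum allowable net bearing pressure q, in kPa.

E_s = 25.5 MPa = 25500 kPa.
S_e = q·B·(1−ν²)/E_s · I_f  ⇒  q = S_e·E_s / (B·(1−ν²)·I_f).
q = 0.015 × 25500 / (4.2 × 0.9324 × 0.69) = 141.6 kPa

q ≈ 142 kPa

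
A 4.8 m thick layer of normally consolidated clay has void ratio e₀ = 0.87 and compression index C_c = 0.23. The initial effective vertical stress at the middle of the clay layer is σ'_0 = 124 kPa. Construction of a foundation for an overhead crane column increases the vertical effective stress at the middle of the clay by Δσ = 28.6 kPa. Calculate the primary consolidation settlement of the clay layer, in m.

Final effective stress: σ'_f = σ'_0 + Δσ = 124 + 28.6 = 152.6 kPa.
Normally consolidated clay, so the full stress increment lies on the virgin compression line:
S_c = C_c·H/(1+e₀)·log₁₀(σ'_f/σ'_0) = 0.23×4.8/(1+0.87)×log₁₀(152.6/124)
    = 0.59037 × 0.090133 = 0.05321 m

S_c ≈ 0.0532 m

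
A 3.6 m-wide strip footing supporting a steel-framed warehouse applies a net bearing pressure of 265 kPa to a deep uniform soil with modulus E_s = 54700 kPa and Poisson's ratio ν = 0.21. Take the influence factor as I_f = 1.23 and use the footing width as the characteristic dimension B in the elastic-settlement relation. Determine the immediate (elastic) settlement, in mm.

S_e ≈ 20.5 mm

Immediate (elastic) settlement: S_e = q·B·(1−ν²)/E_s · I_f.
S_e = 265 × 3.6 × (1 − 0.21²) / 54700 × 1.23
    = 265 × 3.6 × 0.9559 / 54700 × 1.23
    = 0.02051 m = 20.51 mm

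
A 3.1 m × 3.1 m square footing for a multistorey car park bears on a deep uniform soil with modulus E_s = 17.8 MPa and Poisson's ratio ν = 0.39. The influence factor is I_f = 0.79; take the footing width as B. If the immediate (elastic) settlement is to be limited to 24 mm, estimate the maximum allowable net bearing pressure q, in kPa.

E_s = 17.8 MPa = 17800 kPa.
S_e = q·B·(1−ν²)/E_s · I_f  ⇒  q = S_e·E_s / (B·(1−ν²)·I_f).
q = 0.024 × 17800 / (3.1 × 0.8479 × 0.79) = 205.7 kPa

q ≈ 206 kPa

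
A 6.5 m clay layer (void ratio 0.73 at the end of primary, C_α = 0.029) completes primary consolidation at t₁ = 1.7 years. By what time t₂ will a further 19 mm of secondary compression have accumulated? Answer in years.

t₂ ≈ 2.54 years

S_s = C_α·H/(1+e_p)·log₁₀(t₂/t₁) ⇒ log₁₀(t₂/t₁) = S_s·(1+e_p)/(C_α·H).
log₁₀(t₂/t₁) = 0.019 × (1+0.73) / (0.029×6.5) = 0.1744
t₂ = t₁ × 10^0.1744 = 1.7 × 1.494 = 2.54 years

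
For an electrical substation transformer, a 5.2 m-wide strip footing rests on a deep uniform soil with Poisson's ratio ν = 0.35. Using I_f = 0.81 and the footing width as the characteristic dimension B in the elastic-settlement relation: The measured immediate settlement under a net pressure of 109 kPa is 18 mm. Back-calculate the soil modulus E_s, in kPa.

E_s ≈ 22400 kPa

S_e = q·B·(1−ν²)/E_s · I_f  ⇒  E_s = q·B·(1−ν²)·I_f / S_e.
E_s = 109 × 5.2 × 0.8775 × 0.81 / 0.018 = 22380 kPa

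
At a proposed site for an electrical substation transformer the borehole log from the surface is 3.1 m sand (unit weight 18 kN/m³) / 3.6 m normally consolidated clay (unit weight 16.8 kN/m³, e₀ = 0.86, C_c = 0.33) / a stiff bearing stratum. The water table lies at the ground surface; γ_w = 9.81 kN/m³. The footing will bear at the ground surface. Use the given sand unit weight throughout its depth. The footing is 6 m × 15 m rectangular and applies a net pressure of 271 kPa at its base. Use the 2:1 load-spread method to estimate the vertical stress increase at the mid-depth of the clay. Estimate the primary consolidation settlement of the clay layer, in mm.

Mid-depth of clay below the ground surface: z = 3.1 + 3.6/2 = 4.9 m.
Total vertical stress at mid-clay: σ_v = 18×3.1 + 16.8×1.8 = 86.04 kPa.
Pore pressure: u = 9.81×(4.9 − 0) = 48.069 kPa.
Initial effective stress: σ'_0 = σ_v − u = 86.04 − 48.069 = 37.971 kPa.
Stress increase at mid-clay by the 2:1 spreading method:
Δσ = qBL/((B+z)(L+z)) = 271×6×15/((6+4.9)(15+4.9)) = 112.44 kPa
Final effective stress: σ'_f = σ'_0 + Δσ = 37.971 + 112.44 = 150.41 kPa.
Normally consolidated clay, so the full stress increment lies on the virgin compression line:
S_c = C_c·H/(1+e₀)·log₁₀(σ'_f/σ'_0) = 0.33×3.6/(1+0.86)×log₁₀(150.41/37.971)
    = 0.63871 × 0.59782 = 0.3818 m

S_c ≈ 382 mm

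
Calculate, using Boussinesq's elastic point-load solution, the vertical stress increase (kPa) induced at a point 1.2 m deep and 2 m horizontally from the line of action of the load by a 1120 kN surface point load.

Δσ_z ≈ 13.4 kPa

Boussinesq vertical stress below a point load on an elastic half-space:
Δσ_z = 3P/(2πz²) · [1 + (r/z)²]^(−5/2)
r/z = 2/1.2 = 1.6667; [1+(r/z)²]^(−5/2) = 0.03605.
Δσ_z = 3×1120/(2π×1.2²) × 0.03605 = 371.36 × 0.03605 = 13.39 kPa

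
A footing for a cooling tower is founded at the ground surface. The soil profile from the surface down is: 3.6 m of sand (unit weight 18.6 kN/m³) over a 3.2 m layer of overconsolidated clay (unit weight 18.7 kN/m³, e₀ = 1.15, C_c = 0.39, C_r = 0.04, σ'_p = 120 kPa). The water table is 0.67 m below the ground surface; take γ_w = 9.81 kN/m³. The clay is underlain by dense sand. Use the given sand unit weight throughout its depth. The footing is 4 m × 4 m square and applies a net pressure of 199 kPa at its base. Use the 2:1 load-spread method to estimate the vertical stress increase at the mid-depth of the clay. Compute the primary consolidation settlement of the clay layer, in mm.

Mid-depth of clay below the ground surface: z = 3.6 + 3.2/2 = 5.2 m.
Total vertical stress at mid-clay: σ_v = 18.6×3.6 + 18.7×1.6 = 96.88 kPa.
Pore pressure: u = 9.81×(5.2 − 0.67) = 44.439 kPa.
Initial effective stress: σ'_0 = σ_v − u = 96.88 − 44.439 = 52.441 kPa.
Stress increase at mid-clay by the 2:1 spreading method:
Δσ = qBL/((B+z)(L+z)) = 199×4×4/((4+5.2)(4+5.2)) = 37.618 kPa
Final effective stress: σ'_f = 52.441 + 37.618 = 90.059 kPa.
σ'_f = 90.059 ≤ σ'_p = 120 kPa, so the clay remains overconsolidated and only the recompression index applies:
S_c = C_r·H/(1+e₀)·log₁₀(σ'_f/σ'_0) = 0.04×3.2/2.15×log₁₀(90.059/52.441)
    = 0.059536 × 0.23486 = 0.01398 m

S_c ≈ 14 mm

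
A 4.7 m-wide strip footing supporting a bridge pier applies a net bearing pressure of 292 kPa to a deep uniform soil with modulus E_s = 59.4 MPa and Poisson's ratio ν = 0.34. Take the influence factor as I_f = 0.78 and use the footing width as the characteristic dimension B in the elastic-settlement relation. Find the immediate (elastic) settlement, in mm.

Immediate (elastic) settlement: S_e = q·B·(1−ν²)/E_s · I_f.
E_s = 59.4 MPa = 59400 kPa.
S_e = 292 × 4.7 × (1 − 0.34²) / 59400 × 0.78
    = 292 × 4.7 × 0.8844 / 59400 × 0.78
    = 0.01594 m = 15.94 mm

S_e ≈ 15.9 mm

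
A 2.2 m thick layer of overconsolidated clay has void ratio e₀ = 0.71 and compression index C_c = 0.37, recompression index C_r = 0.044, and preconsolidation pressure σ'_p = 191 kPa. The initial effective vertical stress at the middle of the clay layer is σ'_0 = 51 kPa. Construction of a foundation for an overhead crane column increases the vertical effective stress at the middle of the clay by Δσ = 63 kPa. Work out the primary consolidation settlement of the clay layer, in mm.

Final effective stress: σ'_f = 51 + 63 = 114 kPa.
σ'_f = 114 ≤ σ'_p = 191 kPa, so the clay remains overconsolidated and only the recompression index applies:
S_c = C_r·H/(1+e₀)·log₁₀(σ'_f/σ'_0) = 0.044×2.2/1.71×log₁₀(114/51)
    = 0.056606 × 0.34933 = 0.01977 m

S_c ≈ 19.8 mm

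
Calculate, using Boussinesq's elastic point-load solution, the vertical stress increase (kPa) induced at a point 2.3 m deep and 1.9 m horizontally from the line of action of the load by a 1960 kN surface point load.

Δσ_z ≈ 48.2 kPa

Boussinesq vertical stress below a point load on an elastic half-space:
Δσ_z = 3P/(2πz²) · [1 + (r/z)²]^(−5/2)
r/z = 1.9/2.3 = 0.82609; [1+(r/z)²]^(−5/2) = 0.27237.
Δσ_z = 3×1960/(2π×2.3²) × 0.27237 = 176.91 × 0.27237 = 48.18 kPa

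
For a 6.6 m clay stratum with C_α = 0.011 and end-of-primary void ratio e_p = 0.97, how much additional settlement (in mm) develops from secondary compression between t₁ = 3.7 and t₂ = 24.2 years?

S_s ≈ 30.1 mm

Secondary compression: S_s = C_α·H/(1+e_p)·log₁₀(t₂/t₁)
S_s = 0.011×6.6/(1+0.97)×log₁₀(24.2/3.7)
    = 0.03685 × 0.8156 = 0.03006 m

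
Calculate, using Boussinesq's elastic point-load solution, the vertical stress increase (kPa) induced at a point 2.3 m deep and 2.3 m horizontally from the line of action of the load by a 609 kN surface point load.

Boussinesq vertical stress below a point load on an elastic half-space:
Δσ_z = 3P/(2πz²) · [1 + (r/z)²]^(−5/2)
r/z = 2.3/2.3 = 1; [1+(r/z)²]^(−5/2) = 0.17678.
Δσ_z = 3×609/(2π×2.3²) × 0.17678 = 54.967 × 0.17678 = 9.717 kPa

Δσ_z ≈ 9.72 kPa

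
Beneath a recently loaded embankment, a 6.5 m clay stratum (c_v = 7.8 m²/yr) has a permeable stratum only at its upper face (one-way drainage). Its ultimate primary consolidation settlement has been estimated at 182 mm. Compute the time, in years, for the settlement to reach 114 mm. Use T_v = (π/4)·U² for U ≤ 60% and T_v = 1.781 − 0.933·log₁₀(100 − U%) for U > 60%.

Drainage path length: H_d = H = 6.5 m (single drainage).
U = S(t)/S_ult = 114/182 = 0.6264.
U > 60%: T_v = 1.781 − 0.933·log₁₀(100 − 62.637) = 0.31392.
t = T_v·H_d²/c_v = 0.31392×6.5²/7.8 = 1.7 years.

t ≈ 1.7 years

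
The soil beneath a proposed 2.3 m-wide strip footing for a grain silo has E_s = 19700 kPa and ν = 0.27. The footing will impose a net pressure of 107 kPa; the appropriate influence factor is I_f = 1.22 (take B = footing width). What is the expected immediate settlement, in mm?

Immediate (elastic) settlement: S_e = q·B·(1−ν²)/E_s · I_f.
S_e = 107 × 2.3 × (1 − 0.27²) / 19700 × 1.22
    = 107 × 2.3 × 0.9271 / 19700 × 1.22
    = 0.01413 m = 14.13 mm

S_e ≈ 14.1 mm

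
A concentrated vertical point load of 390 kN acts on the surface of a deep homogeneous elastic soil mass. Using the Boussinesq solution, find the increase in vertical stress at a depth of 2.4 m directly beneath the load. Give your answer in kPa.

Boussinesq vertical stress below a point load on an elastic half-space:
Δσ_z = 3P/(2πz²) · [1 + (r/z)²]^(−5/2)
r/z = 0/2.4 = 0; [1+(r/z)²]^(−5/2) = 1.
Δσ_z = 3×390/(2π×2.4²) × 1 = 32.328 × 1 = 32.33 kPa

Δσ_z ≈ 32.3 kPa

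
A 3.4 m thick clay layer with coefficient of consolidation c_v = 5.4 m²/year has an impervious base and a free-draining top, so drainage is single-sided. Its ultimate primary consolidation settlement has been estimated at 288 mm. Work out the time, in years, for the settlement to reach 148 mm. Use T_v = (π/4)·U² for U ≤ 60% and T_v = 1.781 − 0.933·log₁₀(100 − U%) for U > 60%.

Drainage path length: H_d = H = 3.4 m (single drainage).
U = S(t)/S_ult = 148/288 = 0.5139.
U ≤ 60%: T_v = (π/4)·U² = (π/4)×0.51389² = 0.20741.
t = T_v·H_d²/c_v = 0.20741×3.4²/5.4 = 0.444 years.

t ≈ 0.444 years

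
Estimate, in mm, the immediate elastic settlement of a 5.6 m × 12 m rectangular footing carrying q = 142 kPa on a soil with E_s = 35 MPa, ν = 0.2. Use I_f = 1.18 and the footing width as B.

S_e ≈ 25.7 mm

Immediate (elastic) settlement: S_e = q·B·(1−ν²)/E_s · I_f.
E_s = 35 MPa = 35000 kPa.
S_e = 142 × 5.6 × (1 − 0.2²) / 35000 × 1.18
    = 142 × 5.6 × 0.96 / 35000 × 1.18
    = 0.02574 m = 25.74 mm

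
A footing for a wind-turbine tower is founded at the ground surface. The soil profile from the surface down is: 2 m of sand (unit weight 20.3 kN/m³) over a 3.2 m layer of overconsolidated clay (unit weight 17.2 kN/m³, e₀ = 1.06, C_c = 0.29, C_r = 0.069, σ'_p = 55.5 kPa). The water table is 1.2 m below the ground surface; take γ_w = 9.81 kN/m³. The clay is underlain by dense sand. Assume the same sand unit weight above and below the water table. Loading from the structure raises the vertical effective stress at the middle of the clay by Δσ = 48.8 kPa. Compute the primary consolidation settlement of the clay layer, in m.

S_c ≈ 0.112 m

Mid-depth of clay below the ground surface: z = 2 + 3.2/2 = 3.6 m.
Total vertical stress at mid-clay: σ_v = 20.3×2 + 17.2×1.6 = 68.12 kPa.
Pore pressure: u = 9.81×(3.6 − 1.2) = 23.544 kPa.
Initial effective stress: σ'_0 = σ_v − u = 68.12 − 23.544 = 44.576 kPa.
Final effective stress: σ'_f = 44.576 + 48.8 = 93.376 kPa.
σ'_f = 93.376 > σ'_p = 55.5 kPa, so the stress path crosses the preconsolidation pressure — recompression up to σ'_p, then virgin compression beyond:
S_c = H/(1+e₀)·[C_r·log₁₀(σ'_p/σ'_0) + C_c·log₁₀(σ'_f/σ'_p)]
    = 3.2/2.06 × [0.069×log₁₀(55.5/44.576) + 0.29×log₁₀(93.376/55.5)]
    = 1.5534 × [0.0065682 + 0.065523] = 0.112 m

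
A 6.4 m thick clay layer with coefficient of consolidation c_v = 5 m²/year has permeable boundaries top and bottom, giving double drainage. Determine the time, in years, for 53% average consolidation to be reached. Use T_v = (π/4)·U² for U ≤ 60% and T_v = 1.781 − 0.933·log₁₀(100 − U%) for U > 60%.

Drainage path length: H_d = H/2 = 3.2 m (double drainage).
U ≤ 60%: T_v = (π/4)·U² = (π/4)×0.53² = 0.22062.
t = T_v·H_d²/c_v = 0.22062×3.2²/5 = 0.4518 years.

t ≈ 0.452 years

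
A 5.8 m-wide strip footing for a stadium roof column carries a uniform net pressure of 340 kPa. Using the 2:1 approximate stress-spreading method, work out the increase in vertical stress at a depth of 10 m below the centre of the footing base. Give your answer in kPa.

Δσ_z ≈ 125 kPa

By the 2:1 method the load spreads at 1 horizontal : 2 vertical, so at depth z the loaded area has grown by z in each plan dimension:
Δσ = qB/(B+z) = 340×5.8/(5.8+10) = 124.81 kPa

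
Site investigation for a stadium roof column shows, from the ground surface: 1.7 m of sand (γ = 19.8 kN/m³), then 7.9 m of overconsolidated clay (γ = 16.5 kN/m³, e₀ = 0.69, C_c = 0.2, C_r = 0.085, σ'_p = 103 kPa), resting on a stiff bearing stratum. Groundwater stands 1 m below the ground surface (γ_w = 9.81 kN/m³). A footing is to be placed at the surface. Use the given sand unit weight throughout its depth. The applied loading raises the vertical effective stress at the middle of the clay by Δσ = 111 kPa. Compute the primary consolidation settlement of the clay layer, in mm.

Mid-depth of clay below the ground surface: z = 1.7 + 7.9/2 = 5.65 m.
Total vertical stress at mid-clay: σ_v = 19.8×1.7 + 16.5×3.95 = 98.835 kPa.
Pore pressure: u = 9.81×(5.65 − 1) = 45.617 kPa.
Initial effective stress: σ'_0 = σ_v − u = 98.835 − 45.617 = 53.218 kPa.
Final effective stress: σ'_f = 53.218 + 111 = 164.22 kPa.
σ'_f = 164.22 > σ'_p = 103 kPa, so the stress path crosses the preconsolidation pressure — recompression up to σ'_p, then virgin compression beyond:
S_c = H/(1+e₀)·[C_r·log₁₀(σ'_p/σ'_0) + C_c·log₁₀(σ'_f/σ'_p)]
    = 7.9/1.69 × [0.085×log₁₀(103/53.218) + 0.2×log₁₀(164.22/103)]
    = 4.6746 × [0.024376 + 0.040518] = 0.3034 m

S_c ≈ 303 mm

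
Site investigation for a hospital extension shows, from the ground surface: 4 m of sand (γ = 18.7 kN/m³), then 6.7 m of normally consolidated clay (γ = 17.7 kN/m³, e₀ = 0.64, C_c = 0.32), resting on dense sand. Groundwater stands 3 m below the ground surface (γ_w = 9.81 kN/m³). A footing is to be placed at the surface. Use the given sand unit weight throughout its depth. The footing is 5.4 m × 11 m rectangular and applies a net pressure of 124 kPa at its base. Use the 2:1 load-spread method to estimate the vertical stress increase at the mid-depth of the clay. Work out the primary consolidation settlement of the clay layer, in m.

S_c ≈ 0.168 m

Mid-depth of clay below the ground surface: z = 4 + 6.7/2 = 7.35 m.
Total vertical stress at mid-clay: σ_v = 18.7×4 + 17.7×3.35 = 134.09 kPa.
Pore pressure: u = 9.81×(7.35 − 3) = 42.673 kPa.
Initial effective stress: σ'_0 = σ_v − u = 134.09 − 42.673 = 91.417 kPa.
Stress increase at mid-clay by the 2:1 spreading method:
Δσ = qBL/((B+z)(L+z)) = 124×5.4×11/((5.4+7.35)(11+7.35)) = 31.482 kPa
Final effective stress: σ'_f = σ'_0 + Δσ = 91.417 + 31.482 = 122.9 kPa.
Normally consolidated clay, so the full stress increment lies on the virgin compression line:
S_c = C_c·H/(1+e₀)·log₁₀(σ'_f/σ'_0) = 0.32×6.7/(1+0.64)×log₁₀(122.9/91.417)
    = 1.3073 × 0.12852 = 0.168 m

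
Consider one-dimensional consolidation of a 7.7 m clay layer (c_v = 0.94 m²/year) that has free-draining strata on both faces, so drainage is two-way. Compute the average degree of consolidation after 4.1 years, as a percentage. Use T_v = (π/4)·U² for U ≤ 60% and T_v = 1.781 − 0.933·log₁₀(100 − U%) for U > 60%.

Drainage path length: H_d = H/2 = 3.85 m (double drainage).
T_v = c_v·t/H_d² = 0.94×4.1/3.85² = 0.26001.
T_v = 0.26001 corresponds to the U ≤ 60% branch:
U = √(4T_v/π) = 0.5754

U ≈ 57.5 %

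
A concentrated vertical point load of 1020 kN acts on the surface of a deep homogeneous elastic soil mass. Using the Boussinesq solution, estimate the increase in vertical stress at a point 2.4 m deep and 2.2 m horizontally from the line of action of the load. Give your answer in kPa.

Δσ_z ≈ 18.4 kPa

Boussinesq vertical stress below a point load on an elastic half-space:
Δσ_z = 3P/(2πz²) · [1 + (r/z)²]^(−5/2)
r/z = 2.2/2.4 = 0.91667; [1+(r/z)²]^(−5/2) = 0.21767.
Δσ_z = 3×1020/(2π×2.4²) × 0.21767 = 84.551 × 0.21767 = 18.4 kPa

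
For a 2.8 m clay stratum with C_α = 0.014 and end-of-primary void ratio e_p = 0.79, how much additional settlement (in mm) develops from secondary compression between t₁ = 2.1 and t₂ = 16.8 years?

S_s ≈ 19.8 mm

Secondary compression: S_s = C_α·H/(1+e_p)·log₁₀(t₂/t₁)
S_s = 0.014×2.8/(1+0.79)×log₁₀(16.8/2.1)
    = 0.0219 × 0.9031 = 0.01978 m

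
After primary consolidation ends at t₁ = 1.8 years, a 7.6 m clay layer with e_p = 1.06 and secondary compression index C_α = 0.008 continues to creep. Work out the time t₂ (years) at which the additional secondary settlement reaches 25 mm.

t₂ ≈ 12.7 years

S_s = C_α·H/(1+e_p)·log₁₀(t₂/t₁) ⇒ log₁₀(t₂/t₁) = S_s·(1+e_p)/(C_α·H).
log₁₀(t₂/t₁) = 0.025 × (1+1.06) / (0.008×7.6) = 0.847
t₂ = t₁ × 10^0.847 = 1.8 × 7.031 = 12.66 years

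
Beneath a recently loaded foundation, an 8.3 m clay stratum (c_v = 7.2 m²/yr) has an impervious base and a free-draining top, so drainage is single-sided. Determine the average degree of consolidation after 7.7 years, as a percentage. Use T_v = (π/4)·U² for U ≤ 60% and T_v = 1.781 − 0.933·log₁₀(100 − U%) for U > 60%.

Drainage path length: H_d = H = 8.3 m (single drainage).
T_v = c_v·t/H_d² = 7.2×7.7/8.3² = 0.80476.
T_v = 0.80476 corresponds to the U > 60% branch:
U = 1 − 10^((1.781 − T_v)/0.933)/100 = 0.8887

U ≈ 88.9 %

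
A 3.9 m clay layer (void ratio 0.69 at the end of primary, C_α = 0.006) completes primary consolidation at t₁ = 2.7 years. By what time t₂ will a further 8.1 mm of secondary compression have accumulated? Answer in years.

S_s = C_α·H/(1+e_p)·log₁₀(t₂/t₁) ⇒ log₁₀(t₂/t₁) = S_s·(1+e_p)/(C_α·H).
log₁₀(t₂/t₁) = 0.0081 × (1+0.69) / (0.006×3.9) = 0.585
t₂ = t₁ × 10^0.585 = 2.7 × 3.846 = 10.38 years

t₂ ≈ 10.4 years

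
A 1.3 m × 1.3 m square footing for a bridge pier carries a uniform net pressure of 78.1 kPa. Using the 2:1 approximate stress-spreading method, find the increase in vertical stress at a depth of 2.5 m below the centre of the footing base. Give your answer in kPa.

Δσ_z ≈ 9.14 kPa

By the 2:1 method the load spreads at 1 horizontal : 2 vertical, so at depth z the loaded area has grown by z in each plan dimension:
Δσ = qBL/((B+z)(L+z)) = 78.1×1.3×1.3/((1.3+2.5)(1.3+2.5)) = 9.1405 kPa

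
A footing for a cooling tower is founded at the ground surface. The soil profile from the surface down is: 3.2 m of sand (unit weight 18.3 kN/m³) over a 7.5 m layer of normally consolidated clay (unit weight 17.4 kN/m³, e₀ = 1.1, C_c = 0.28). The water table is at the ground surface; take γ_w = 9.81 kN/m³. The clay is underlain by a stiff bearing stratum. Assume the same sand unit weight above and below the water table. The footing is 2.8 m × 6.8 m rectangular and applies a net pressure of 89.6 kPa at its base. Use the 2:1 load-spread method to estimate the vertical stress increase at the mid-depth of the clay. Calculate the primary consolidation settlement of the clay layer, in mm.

Mid-depth of clay below the ground surface: z = 3.2 + 7.5/2 = 6.95 m.
Total vertical stress at mid-clay: σ_v = 18.3×3.2 + 17.4×3.75 = 123.81 kPa.
Pore pressure: u = 9.81×(6.95 − 0) = 68.18 kPa.
Initial effective stress: σ'_0 = σ_v − u = 123.81 − 68.18 = 55.63 kPa.
Stress increase at mid-clay by the 2:1 spreading method:
Δσ = qBL/((B+z)(L+z)) = 89.6×2.8×6.8/((2.8+6.95)(6.8+6.95)) = 12.725 kPa
Final effective stress: σ'_f = σ'_0 + Δσ = 55.63 + 12.725 = 68.355 kPa.
Normally consolidated clay, so the full stress increment lies on the virgin compression line:
S_c = C_c·H/(1+e₀)·log₁₀(σ'_f/σ'_0) = 0.28×7.5/(1+1.1)×log₁₀(68.355/55.63)
    = 1 × 0.089461 = 0.08946 m

S_c ≈ 89.5 mm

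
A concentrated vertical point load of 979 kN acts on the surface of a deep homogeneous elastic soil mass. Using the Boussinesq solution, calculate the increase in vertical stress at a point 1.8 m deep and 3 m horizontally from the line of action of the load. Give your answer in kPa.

Δσ_z ≈ 5.2 kPa

Boussinesq vertical stress below a point load on an elastic half-space:
Δσ_z = 3P/(2πz²) · [1 + (r/z)²]^(−5/2)
r/z = 3/1.8 = 1.6667; [1+(r/z)²]^(−5/2) = 0.03605.
Δσ_z = 3×979/(2π×1.8²) × 0.03605 = 144.27 × 0.03605 = 5.201 kPa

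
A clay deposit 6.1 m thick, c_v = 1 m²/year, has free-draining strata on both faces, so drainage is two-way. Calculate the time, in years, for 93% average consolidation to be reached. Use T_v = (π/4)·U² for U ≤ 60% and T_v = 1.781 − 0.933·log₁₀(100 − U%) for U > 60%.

Drainage path length: H_d = H/2 = 3.05 m (double drainage).
U > 60%: T_v = 1.781 − 0.933·log₁₀(100 − 93) = 0.99252.
t = T_v·H_d²/c_v = 0.99252×3.05²/1 = 9.233 years.

t ≈ 9.23 years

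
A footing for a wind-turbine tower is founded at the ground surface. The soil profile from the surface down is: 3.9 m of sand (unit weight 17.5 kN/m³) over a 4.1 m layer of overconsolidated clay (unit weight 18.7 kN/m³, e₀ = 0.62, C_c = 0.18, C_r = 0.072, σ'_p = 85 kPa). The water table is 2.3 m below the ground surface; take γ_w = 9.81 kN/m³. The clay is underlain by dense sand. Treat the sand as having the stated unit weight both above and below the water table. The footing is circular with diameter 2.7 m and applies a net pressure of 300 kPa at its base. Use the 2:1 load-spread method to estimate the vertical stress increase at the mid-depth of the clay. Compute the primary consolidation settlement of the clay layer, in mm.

Mid-depth of clay below the ground surface: z = 3.9 + 4.1/2 = 5.95 m.
Total vertical stress at mid-clay: σ_v = 17.5×3.9 + 18.7×2.05 = 106.58 kPa.
Pore pressure: u = 9.81×(5.95 − 2.3) = 35.806 kPa.
Initial effective stress: σ'_0 = σ_v − u = 106.58 − 35.806 = 70.774 kPa.
Stress increase at mid-clay by the 2:1 spreading method:
Δσ ≈ qD²/(D+z)² = 300×2.7²/(2.7+5.95)² = 29.229 kPa
Final effective stress: σ'_f = 70.774 + 29.229 = 100 kPa.
σ'_f = 100 > σ'_p = 85 kPa, so the stress path crosses the preconsolidation pressure — recompression up to σ'_p, then virgin compression beyond:
S_c = H/(1+e₀)·[C_r·log₁₀(σ'_p/σ'_0) + C_c·log₁₀(σ'_f/σ'_p)]
    = 4.1/1.62 × [0.072×log₁₀(85/70.774) + 0.18×log₁₀(100/85)]
    = 2.5309 × [0.0057273 + 0.012705] = 0.04665 m

S_c ≈ 46.7 mm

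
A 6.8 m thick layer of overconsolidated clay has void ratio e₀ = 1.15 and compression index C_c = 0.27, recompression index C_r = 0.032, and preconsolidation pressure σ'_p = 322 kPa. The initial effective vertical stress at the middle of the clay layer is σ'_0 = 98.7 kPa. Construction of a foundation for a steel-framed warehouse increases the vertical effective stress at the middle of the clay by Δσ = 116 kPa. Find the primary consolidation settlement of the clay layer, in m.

S_c ≈ 0.0342 m

Final effective stress: σ'_f = 98.7 + 116 = 214.7 kPa.
σ'_f = 214.7 ≤ σ'_p = 322 kPa, so the clay remains overconsolidated and only the recompression index applies:
S_c = C_r·H/(1+e₀)·log₁₀(σ'_f/σ'_0) = 0.032×6.8/2.15×log₁₀(214.7/98.7)
    = 0.10121 × 0.33751 = 0.03416 m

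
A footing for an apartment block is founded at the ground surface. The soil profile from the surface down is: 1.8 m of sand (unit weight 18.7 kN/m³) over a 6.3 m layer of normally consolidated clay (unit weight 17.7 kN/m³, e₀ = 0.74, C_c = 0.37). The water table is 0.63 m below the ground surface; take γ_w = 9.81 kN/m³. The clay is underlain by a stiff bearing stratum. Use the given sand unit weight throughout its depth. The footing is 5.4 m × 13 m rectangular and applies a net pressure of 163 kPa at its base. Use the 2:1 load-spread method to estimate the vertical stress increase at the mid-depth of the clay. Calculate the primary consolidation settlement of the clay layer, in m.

S_c ≈ 0.487 m

Mid-depth of clay below the ground surface: z = 1.8 + 6.3/2 = 4.95 m.
Total vertical stress at mid-clay: σ_v = 18.7×1.8 + 17.7×3.15 = 89.415 kPa.
Pore pressure: u = 9.81×(4.95 − 0.63) = 42.379 kPa.
Initial effective stress: σ'_0 = σ_v − u = 89.415 − 42.379 = 47.036 kPa.
Stress increase at mid-clay by the 2:1 spreading method:
Δσ = qBL/((B+z)(L+z)) = 163×5.4×13/((5.4+4.95)(13+4.95)) = 61.591 kPa
Final effective stress: σ'_f = σ'_0 + Δσ = 47.036 + 61.591 = 108.63 kPa.
Normally consolidated clay, so the full stress increment lies on the virgin compression line:
S_c = C_c·H/(1+e₀)·log₁₀(σ'_f/σ'_0) = 0.37×6.3/(1+0.74)×log₁₀(108.63/47.036)
    = 1.3397 × 0.36352 = 0.487 m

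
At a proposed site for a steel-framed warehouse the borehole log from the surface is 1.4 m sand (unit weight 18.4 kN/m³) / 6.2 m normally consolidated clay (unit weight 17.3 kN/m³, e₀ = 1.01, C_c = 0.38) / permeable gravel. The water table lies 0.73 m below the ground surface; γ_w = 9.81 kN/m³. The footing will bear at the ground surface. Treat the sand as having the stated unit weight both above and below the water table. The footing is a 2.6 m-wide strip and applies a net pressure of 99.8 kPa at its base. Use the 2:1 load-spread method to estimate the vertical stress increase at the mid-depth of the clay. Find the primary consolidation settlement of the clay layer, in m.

S_c ≈ 0.316 m

Mid-depth of clay below the ground surface: z = 1.4 + 6.2/2 = 4.5 m.
Total vertical stress at mid-clay: σ_v = 18.4×1.4 + 17.3×3.1 = 79.39 kPa.
Pore pressure: u = 9.81×(4.5 − 0.73) = 36.984 kPa.
Initial effective stress: σ'_0 = σ_v − u = 79.39 − 36.984 = 42.406 kPa.
Stress increase at mid-clay by the 2:1 spreading method:
Δσ = qB/(B+z) = 99.8×2.6/(2.6+4.5) = 36.546 kPa
Final effective stress: σ'_f = σ'_0 + Δσ = 42.406 + 36.546 = 78.952 kPa.
Normally consolidated clay, so the full stress increment lies on the virgin compression line:
S_c = C_c·H/(1+e₀)·log₁₀(σ'_f/σ'_0) = 0.38×6.2/(1+1.01)×log₁₀(78.952/42.406)
    = 1.1721 × 0.26994 = 0.3164 m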